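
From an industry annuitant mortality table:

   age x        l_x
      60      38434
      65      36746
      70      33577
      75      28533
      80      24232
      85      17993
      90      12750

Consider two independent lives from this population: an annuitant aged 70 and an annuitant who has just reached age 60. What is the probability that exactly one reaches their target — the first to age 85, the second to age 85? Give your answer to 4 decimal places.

p₁ = l_85/l_70 = 17993/33577 = 0.535873; p₂ = l_85/l_60 = 17993/38434 = 0.468153.
P(exactly one) = p₁(1−p₂) + (1−p₁)p₂ = 0.285002 + 0.217282 = 0.502285.

0.5023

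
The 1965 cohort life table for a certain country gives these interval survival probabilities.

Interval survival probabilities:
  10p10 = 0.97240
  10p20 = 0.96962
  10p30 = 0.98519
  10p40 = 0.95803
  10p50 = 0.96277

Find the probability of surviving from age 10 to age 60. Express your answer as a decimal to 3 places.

0.857

The overall survival probability is 0.97240 × 0.96962 × 0.98519 × 0.95803 × 0.96277.
= 0.856778.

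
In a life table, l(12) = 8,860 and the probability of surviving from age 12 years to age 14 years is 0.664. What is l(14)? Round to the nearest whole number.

5883

l(14) = l(12) × p = 8,860 × 0.664 = 5883.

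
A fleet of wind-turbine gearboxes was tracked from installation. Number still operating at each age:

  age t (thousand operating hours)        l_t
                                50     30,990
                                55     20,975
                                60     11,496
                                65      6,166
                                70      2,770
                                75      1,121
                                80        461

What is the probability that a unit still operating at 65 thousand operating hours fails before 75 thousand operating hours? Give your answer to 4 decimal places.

P(fail before 75 | operational at 65) = 1 − l_75/l_65 = 1 − 1,121/6,166 = (5,045)/6,166 = 0.818197.

0.8182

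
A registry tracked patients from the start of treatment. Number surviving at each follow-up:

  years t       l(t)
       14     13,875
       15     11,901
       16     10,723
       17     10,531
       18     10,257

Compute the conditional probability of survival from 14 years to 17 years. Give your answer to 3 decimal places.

0.759

The conditional survival probability is l(17)/l(14) = 10,531/13,875 = 0.758991.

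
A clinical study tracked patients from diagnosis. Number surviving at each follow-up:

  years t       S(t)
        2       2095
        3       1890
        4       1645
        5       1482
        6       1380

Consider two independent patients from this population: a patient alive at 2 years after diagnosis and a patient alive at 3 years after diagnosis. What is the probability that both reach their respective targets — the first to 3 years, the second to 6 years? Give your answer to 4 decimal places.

p₁ = S(3)/S(2) = 1890/2095 = 0.902148; p₂ = S(6)/S(3) = 1380/1890 = 0.730159.
P(both) = p₁ × p₂ = 0.902148 × 0.730159 = 0.658711.

0.6587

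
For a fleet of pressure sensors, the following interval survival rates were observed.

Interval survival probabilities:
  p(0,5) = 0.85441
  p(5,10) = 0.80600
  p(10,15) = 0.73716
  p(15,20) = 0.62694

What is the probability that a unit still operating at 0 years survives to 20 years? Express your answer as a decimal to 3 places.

0.318

The overall survival probability is 0.85441 × 0.80600 × 0.73716 × 0.62694.
= 0.318265.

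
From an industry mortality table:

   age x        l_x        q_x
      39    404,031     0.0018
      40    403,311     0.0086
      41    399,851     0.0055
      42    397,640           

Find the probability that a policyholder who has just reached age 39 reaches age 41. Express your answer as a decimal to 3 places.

We want 2p39 = l_41/l_39.
The conditional survival probability is l_41/l_39 = 399,851/404,031 = 0.989654.

0.990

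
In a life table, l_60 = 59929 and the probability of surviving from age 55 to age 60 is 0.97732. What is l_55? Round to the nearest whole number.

61320

l_55 = l_60 / p = 59929 / 0.97732 = 61320.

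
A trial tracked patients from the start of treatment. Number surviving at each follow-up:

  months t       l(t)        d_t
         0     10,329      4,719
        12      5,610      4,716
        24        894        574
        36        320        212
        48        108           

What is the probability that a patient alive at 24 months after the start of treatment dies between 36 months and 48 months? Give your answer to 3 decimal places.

0.237

This is the probability of reaching 36 but not 48, conditional on being alive at 24: (l(36) − l(48)) / l(24).
= (320 − 108) / 894 = 212 / 894 = 0.237136.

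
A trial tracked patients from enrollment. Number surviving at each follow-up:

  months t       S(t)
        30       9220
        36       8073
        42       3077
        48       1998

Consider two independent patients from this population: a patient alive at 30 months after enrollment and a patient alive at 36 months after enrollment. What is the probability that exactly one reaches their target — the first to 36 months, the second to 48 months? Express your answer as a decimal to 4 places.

0.6897

p₁ = S(36)/S(30) = 8073/9220 = 0.875597; p₂ = S(48)/S(36) = 1998/8073 = 0.247492.
P(exactly one) = p₁(1−p₂) + (1−p₁)p₂ = 0.658894 + 0.030789 = 0.689682.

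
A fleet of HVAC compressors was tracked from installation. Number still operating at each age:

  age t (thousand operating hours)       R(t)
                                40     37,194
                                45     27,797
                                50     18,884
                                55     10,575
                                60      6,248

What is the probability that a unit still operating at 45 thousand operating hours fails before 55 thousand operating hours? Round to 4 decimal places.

P(fail before 55 | operational at 45) = 1 − R(55)/R(45) = 1 − 10,575/27,797 = (17,222)/27,797 = 0.619563.

0.6196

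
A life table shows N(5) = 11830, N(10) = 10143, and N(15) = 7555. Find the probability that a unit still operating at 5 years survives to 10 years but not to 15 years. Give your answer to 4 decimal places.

This is the probability of reaching 10 but not 15, conditional on being operational at 5: (N(10) − N(15)) / N(5).
= (10143 − 7555) / 11830 = 2588 / 11830 = 0.218766.

0.2188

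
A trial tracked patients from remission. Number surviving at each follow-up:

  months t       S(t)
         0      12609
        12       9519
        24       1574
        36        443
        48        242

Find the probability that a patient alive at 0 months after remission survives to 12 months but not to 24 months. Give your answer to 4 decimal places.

0.6301

This is the probability of reaching 12 but not 24, conditional on being alive at 0: (S(12) − S(24)) / S(0).
= (9519 − 1574) / 12609 = 7945 / 12609 = 0.630105.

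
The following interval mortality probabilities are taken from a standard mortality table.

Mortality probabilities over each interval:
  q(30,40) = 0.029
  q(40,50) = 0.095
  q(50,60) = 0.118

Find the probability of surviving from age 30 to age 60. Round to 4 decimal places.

Survival from 30 to 60 is the product of surviving each interval: (1 − 0.029) × (1 − 0.095) × (1 − 0.118).
= 0.971 × 0.905 × 0.882 = 0.775062.

0.7751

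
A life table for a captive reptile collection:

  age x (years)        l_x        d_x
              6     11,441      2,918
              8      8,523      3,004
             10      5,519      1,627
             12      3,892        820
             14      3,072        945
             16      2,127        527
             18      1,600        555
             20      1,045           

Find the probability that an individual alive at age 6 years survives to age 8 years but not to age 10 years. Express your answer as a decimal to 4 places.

0.2626

This is the probability of reaching 8 but not 10, conditional on being alive at 6: (l_8 − l_10) / l_6.
= (8,523 − 5,519) / 11,441 = 3,004 / 11,441 = 0.262564.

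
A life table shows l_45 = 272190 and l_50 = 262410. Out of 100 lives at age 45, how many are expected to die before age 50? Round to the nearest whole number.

The relevant probability is 1 − 262410/272190 = 0.035931.
Expected number = 100 × 0.035931 = 4.

4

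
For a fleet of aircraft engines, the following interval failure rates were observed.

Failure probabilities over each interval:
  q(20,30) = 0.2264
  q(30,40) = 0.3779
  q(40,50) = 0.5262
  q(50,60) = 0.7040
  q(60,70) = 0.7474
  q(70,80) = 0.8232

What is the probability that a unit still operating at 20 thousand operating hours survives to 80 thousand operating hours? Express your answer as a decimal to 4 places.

0.0030

The overall survival probability is (1 − 0.2264) × (1 − 0.3779) × (1 − 0.5262) × (1 − 0.7040) × (1 − 0.7474) × (1 − 0.8232).
= 0.7736 × 0.6221 × 0.4738 × 0.2960 × 0.2526 × 0.1768 = 0.003014.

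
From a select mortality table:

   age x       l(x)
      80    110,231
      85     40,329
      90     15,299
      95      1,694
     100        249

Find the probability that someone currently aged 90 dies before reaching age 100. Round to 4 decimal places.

0.9837

P(die before 100 | alive at 90) = 1 − l(100)/l(90) = 1 − 249/15,299 = (15,050)/15,299 = 0.983724.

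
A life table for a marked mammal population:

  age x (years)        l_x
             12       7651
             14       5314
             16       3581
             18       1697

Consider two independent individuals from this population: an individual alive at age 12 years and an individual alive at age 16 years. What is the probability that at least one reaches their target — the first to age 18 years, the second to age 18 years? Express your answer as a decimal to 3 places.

0.591

p₁ = l_18/l_12 = 1697/7651 = 0.221801; p₂ = l_18/l_16 = 1697/3581 = 0.473890.
P(at least one) = 1 − (1−p₁)(1−p₂) = 1 − 0.778199 × 0.526110 = 0.590582.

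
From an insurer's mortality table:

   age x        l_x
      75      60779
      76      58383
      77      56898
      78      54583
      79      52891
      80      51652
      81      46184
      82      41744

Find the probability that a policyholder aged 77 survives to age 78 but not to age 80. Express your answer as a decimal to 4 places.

This is the probability of reaching 78 but not 80, conditional on being alive at 77: (l_78 − l_80) / l_77.
= (54583 − 51652) / 56898 = 2931 / 56898 = 0.051513.

0.0515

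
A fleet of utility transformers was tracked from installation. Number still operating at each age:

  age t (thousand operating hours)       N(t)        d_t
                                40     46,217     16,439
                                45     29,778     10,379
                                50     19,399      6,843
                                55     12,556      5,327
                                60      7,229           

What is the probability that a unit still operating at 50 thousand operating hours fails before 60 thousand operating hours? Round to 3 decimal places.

P(fail before 60 | operational at 50) = 1 − N(60)/N(50) = 1 − 7,229/19,399 = (12,170)/19,399 = 0.627352.

0.627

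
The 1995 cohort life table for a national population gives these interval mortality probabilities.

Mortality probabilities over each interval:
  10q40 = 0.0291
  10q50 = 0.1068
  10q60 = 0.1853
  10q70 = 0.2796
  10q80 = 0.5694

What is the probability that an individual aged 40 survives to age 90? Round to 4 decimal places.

0.2192

Chaining the interval survival probabilities: (1 − 0.0291) × (1 − 0.1068) × (1 − 0.1853) × (1 − 0.2796) × (1 − 0.5694).
= 0.9709 × 0.8932 × 0.8147 × 0.7204 × 0.4306 = 0.219164.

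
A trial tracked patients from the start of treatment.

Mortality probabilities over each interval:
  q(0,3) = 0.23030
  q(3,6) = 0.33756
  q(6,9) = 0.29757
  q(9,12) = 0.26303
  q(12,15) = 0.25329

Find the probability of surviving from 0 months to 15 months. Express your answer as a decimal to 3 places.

Survival from 0 to 15 is the product of surviving each interval: (1 − 0.23030) × (1 − 0.33756) × (1 − 0.29757) × (1 − 0.26303) × (1 − 0.25329).
= 0.76970 × 0.66244 × 0.70243 × 0.73697 × 0.74671 = 0.197094.

0.197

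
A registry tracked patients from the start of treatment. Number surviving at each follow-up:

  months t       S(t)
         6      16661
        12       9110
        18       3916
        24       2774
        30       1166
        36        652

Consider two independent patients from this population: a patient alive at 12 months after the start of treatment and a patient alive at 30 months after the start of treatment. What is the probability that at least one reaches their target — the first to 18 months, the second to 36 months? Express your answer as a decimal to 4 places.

p₁ = S(18)/S(12) = 3916/9110 = 0.429857; p₂ = S(36)/S(30) = 652/1166 = 0.559177.
P(at least one) = 1 − (1−p₁)(1−p₂) = 1 − 0.570143 × 0.440823 = 0.748668.

0.7487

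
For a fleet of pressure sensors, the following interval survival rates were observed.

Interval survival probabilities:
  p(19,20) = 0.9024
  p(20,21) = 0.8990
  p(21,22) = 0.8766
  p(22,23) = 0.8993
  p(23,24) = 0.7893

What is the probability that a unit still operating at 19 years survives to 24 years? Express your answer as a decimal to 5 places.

0.50479

Chaining the interval survival probabilities: 0.9024 × 0.8990 × 0.8766 × 0.8993 × 0.7893.
= 0.504786.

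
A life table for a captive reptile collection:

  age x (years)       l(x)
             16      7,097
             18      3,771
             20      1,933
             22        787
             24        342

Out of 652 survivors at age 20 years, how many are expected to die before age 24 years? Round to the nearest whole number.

537

The relevant probability is 1 − 342/1,933 = 0.823073.
Expected number = 652 × 0.823073 = 537.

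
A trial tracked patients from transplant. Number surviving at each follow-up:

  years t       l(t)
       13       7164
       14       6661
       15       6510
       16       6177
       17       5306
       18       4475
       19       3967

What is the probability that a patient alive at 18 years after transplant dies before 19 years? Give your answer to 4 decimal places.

P(die before 19 | alive at 18) = 1 − l(19)/l(18) = 1 − 3967/4475 = (508)/4475 = 0.113520.

0.1135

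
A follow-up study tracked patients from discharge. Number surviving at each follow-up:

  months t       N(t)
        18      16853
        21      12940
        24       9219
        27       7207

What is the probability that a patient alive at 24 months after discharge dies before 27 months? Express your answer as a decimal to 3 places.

0.218

P(die before 27 | alive at 24) = 1 − N(27)/N(24) = 1 − 7207/9219 = (2012)/9219 = 0.218245.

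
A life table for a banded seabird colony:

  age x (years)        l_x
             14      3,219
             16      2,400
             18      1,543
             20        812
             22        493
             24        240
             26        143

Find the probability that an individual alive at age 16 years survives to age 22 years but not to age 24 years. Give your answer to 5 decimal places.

0.10542

This is the probability of reaching 22 but not 24, conditional on being alive at 16: (l_22 − l_24) / l_16.
= (493 − 240) / 2,400 = 253 / 2,400 = 0.105417.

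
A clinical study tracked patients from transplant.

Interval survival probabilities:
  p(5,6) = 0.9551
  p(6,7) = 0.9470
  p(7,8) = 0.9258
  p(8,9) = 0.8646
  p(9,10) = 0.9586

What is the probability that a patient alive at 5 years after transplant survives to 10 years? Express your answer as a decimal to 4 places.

Survival from 5 to 10 is the product of surviving each interval: 0.9551 × 0.9470 × 0.9258 × 0.8646 × 0.9586.
= 0.694015.

0.6940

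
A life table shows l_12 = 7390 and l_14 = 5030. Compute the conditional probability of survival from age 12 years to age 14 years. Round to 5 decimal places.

0.68065

The conditional survival probability is l_14/l_12 = 5030/7390 = 0.680650.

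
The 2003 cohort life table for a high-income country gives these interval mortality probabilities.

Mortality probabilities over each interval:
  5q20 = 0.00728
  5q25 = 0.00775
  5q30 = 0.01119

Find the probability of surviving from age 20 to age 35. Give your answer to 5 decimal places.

0.97400

Survival from 20 to 35 is the product of surviving each interval: (1 − 0.00728) × (1 − 0.00775) × (1 − 0.01119).
= 0.99272 × 0.99225 × 0.98881 = 0.974004.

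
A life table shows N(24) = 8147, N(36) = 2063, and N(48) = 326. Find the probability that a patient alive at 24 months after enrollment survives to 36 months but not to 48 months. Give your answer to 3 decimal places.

0.213

This is the probability of reaching 36 but not 48, conditional on being alive at 24: (N(36) − N(48)) / N(24).
= (2063 − 326) / 8147 = 1737 / 8147 = 0.213207.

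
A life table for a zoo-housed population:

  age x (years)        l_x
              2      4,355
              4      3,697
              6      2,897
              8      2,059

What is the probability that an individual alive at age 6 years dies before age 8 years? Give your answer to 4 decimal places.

0.2893

P(die before 8 | alive at 6) = 1 − l_8/l_6 = 1 − 2,059/2,897 = (838)/2,897 = 0.289265.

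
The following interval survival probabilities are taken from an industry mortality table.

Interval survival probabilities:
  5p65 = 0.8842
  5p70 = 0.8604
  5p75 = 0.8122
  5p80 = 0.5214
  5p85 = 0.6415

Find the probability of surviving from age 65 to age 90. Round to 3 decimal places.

0.207

Chaining the interval survival probabilities: 0.8842 × 0.8604 × 0.8122 × 0.5214 × 0.6415.
= 0.206672.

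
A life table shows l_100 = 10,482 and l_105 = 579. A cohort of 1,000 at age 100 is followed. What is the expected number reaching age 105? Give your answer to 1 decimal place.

The relevant probability is 579/10,482 = 0.055238.
Expected number = 1,000 × 0.055238 = 55.2.

55.2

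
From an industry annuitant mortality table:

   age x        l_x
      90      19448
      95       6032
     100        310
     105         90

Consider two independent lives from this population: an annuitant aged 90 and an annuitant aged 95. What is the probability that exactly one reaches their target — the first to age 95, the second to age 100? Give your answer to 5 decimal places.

p₁ = l_95/l_90 = 6032/19448 = 0.310160; p₂ = l_100/l_95 = 310/6032 = 0.051393.
P(exactly one) = p₁(1−p₂) + (1−p₁)p₂ = 0.294220 + 0.035453 = 0.329673.

0.32967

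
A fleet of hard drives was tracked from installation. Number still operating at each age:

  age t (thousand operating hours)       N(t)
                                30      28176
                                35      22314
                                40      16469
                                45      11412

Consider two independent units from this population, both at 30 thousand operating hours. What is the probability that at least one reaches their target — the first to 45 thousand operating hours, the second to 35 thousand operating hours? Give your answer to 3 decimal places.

p₁ = N(45)/N(30) = 11412/28176 = 0.405026; p₂ = N(35)/N(30) = 22314/28176 = 0.791951.
P(at least one) = 1 − (1−p₁)(1−p₂) = 1 − 0.594974 × 0.208049 = 0.876216.

0.876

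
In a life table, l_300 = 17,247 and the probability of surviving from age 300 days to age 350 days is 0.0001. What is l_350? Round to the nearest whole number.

l_350 = l_300 × p = 17,247 × 0.0001 = 2.

2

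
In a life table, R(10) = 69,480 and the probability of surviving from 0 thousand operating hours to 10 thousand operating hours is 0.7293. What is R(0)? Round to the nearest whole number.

95269

R(0) = R(10) / p = 69,480 / 0.7293 = 95269.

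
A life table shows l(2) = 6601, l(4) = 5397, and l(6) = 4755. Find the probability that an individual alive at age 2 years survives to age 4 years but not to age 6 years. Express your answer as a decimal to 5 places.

0.09726

This is the probability of reaching 4 but not 6, conditional on being alive at 2: (l(4) − l(6)) / l(2).
= (5397 − 4755) / 6601 = 642 / 6601 = 0.097258.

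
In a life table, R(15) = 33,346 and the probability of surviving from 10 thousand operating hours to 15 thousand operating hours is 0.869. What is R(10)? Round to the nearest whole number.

R(10) = R(15) / p = 33,346 / 0.869 = 38373.

38373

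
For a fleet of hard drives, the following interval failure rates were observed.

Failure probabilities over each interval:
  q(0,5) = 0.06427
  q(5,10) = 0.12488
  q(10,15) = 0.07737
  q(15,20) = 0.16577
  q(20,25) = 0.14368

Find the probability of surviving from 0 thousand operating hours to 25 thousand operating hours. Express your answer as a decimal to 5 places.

0.53972

P(survive 0→25) = (1 − 0.06427) × (1 − 0.12488) × (1 − 0.07737) × (1 − 0.16577) × (1 − 0.14368).
= 0.93573 × 0.87512 × 0.92263 × 0.83423 × 0.85632 = 0.539719.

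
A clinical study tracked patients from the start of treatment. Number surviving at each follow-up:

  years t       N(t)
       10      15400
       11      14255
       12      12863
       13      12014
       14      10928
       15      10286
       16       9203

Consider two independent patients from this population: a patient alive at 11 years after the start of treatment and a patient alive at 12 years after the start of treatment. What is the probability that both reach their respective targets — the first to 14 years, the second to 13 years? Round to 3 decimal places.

p₁ = N(14)/N(11) = 10928/14255 = 0.766608; p₂ = N(13)/N(12) = 12014/12863 = 0.933997.
P(both) = p₁ × p₂ = 0.766608 × 0.933997 = 0.716010.

0.716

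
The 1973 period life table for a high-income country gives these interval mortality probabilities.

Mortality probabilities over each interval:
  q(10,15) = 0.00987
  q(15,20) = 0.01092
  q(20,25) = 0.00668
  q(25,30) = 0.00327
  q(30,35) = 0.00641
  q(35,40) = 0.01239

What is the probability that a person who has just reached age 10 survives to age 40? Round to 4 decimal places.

0.9514

Chaining the interval survival probabilities: (1 − 0.00987) × (1 − 0.01092) × (1 − 0.00668) × (1 − 0.00327) × (1 − 0.00641) × (1 − 0.01239).
= 0.99013 × 0.98908 × 0.99332 × 0.99673 × 0.99359 × 0.98761 = 0.951444.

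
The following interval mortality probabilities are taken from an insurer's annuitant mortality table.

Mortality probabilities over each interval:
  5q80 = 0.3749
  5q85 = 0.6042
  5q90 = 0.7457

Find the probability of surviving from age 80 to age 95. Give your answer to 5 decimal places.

0.06292

Chaining the interval survival probabilities: (1 − 0.3749) × (1 − 0.6042) × (1 − 0.7457).
= 0.6251 × 0.3958 × 0.2543 = 0.062918.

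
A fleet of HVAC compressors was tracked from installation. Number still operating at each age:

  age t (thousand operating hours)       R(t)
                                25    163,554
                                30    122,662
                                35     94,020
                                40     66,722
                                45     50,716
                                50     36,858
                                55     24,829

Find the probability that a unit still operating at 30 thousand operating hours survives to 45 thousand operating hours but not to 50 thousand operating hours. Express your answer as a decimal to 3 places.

0.113

This is the probability of reaching 45 but not 50, conditional on being operational at 30: (R(45) − R(50)) / R(30).
= (50,716 − 36,858) / 122,662 = 13,858 / 122,662 = 0.112977.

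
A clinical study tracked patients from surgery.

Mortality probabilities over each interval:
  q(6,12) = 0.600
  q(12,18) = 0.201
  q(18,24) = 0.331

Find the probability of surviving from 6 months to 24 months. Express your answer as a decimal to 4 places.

P(survive 6→24) = (1 − 0.600) × (1 − 0.201) × (1 − 0.331).
= 0.400 × 0.799 × 0.669 = 0.213812.

0.2138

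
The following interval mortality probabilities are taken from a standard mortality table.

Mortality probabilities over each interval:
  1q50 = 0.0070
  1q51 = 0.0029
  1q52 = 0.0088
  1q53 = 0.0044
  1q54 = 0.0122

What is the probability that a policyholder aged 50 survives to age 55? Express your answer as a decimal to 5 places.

0.96517

Chaining the interval survival probabilities: (1 − 0.0070) × (1 − 0.0029) × (1 − 0.0088) × (1 − 0.0044) × (1 − 0.0122).
= 0.9930 × 0.9971 × 0.9912 × 0.9956 × 0.9878 = 0.965169.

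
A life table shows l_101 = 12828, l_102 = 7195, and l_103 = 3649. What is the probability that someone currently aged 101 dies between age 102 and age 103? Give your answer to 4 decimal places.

0.2764

We want 1|1q101 = (l_102 − l_103)/l_101.
This is the probability of reaching 102 but not 103, conditional on being alive at 101: (l_102 − l_103) / l_101.
= (7195 − 3649) / 12828 = 3546 / 12828 = 0.276427.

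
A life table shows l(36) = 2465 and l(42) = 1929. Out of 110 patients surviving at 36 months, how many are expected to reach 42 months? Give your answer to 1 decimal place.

86.1

The relevant probability is 1929/2465 = 0.782556.
Expected number = 110 × 0.782556 = 86.1.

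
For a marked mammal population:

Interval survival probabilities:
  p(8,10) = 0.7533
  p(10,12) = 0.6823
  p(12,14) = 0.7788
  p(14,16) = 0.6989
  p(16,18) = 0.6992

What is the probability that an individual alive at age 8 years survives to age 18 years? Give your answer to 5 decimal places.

0.19561

Survival from 8 to 18 is the product of surviving each interval: 0.7533 × 0.6823 × 0.7788 × 0.6989 × 0.6992.
= 0.195608.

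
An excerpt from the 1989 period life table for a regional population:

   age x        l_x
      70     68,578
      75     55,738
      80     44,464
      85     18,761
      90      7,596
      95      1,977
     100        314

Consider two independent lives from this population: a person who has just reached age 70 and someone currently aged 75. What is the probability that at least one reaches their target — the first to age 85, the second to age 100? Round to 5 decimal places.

p₁ = l_85/l_70 = 18,761/68,578 = 0.273572; p₂ = l_100/l_75 = 314/55,738 = 0.005633.
P(at least one) = 1 − (1−p₁)(1−p₂) = 1 − 0.726428 × 0.994367 = 0.277664.

0.27766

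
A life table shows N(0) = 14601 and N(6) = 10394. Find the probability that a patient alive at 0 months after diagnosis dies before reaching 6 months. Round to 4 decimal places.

0.2881

P(die before 6 | alive at 0) = 1 − N(6)/N(0) = 1 − 10394/14601 = (4207)/14601 = 0.288131.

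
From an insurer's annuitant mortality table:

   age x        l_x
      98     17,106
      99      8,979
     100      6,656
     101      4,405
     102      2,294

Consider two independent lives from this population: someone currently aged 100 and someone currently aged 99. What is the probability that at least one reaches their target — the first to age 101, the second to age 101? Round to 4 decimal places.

0.8277

p₁ = l_101/l_100 = 4,405/6,656 = 0.661809; p₂ = l_101/l_99 = 4,405/8,979 = 0.490589.
P(at least one) = 1 − (1−p₁)(1−p₂) = 1 − 0.338191 × 0.509411 = 0.827722.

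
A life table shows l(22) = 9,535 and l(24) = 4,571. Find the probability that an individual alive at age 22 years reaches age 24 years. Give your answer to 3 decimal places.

The conditional survival probability is l(24)/l(22) = 4,571/9,535 = 0.479392.

0.479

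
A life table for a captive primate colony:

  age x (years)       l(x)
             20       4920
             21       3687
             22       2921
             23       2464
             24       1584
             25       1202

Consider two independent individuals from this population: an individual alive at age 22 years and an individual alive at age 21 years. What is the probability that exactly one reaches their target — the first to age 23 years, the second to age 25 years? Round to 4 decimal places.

0.6195

p₁ = l(23)/l(22) = 2464/2921 = 0.843547; p₂ = l(25)/l(21) = 1202/3687 = 0.326010.
P(exactly one) = p₁(1−p₂) + (1−p₁)p₂ = 0.568542 + 0.051005 = 0.619547.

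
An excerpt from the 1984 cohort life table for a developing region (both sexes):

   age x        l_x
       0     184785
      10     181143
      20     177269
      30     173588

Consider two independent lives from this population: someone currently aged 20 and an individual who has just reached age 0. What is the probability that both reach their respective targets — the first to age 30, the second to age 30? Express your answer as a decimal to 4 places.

p₁ = l_30/l_20 = 173588/177269 = 0.979235; p₂ = l_30/l_0 = 173588/184785 = 0.939405.
P(both) = p₁ × p₂ = 0.979235 × 0.939405 = 0.919898.

0.9199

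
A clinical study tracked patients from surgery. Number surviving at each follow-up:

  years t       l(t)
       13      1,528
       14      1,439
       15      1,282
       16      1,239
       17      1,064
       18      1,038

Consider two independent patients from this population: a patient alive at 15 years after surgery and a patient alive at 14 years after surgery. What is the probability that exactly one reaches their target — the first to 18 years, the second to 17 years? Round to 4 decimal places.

0.3517

p₁ = l(18)/l(15) = 1,038/1,282 = 0.809672; p₂ = l(17)/l(14) = 1,064/1,439 = 0.739402.
P(exactly one) = p₁(1−p₂) + (1−p₁)p₂ = 0.210999 + 0.140729 = 0.351728.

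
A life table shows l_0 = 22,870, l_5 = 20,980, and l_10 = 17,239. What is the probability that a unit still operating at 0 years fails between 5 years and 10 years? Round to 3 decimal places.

This is the probability of reaching 5 but not 10, conditional on being operational at 0: (l_5 − l_10) / l_0.
= (20,980 − 17,239) / 22,870 = 3,741 / 22,870 = 0.163577.

0.164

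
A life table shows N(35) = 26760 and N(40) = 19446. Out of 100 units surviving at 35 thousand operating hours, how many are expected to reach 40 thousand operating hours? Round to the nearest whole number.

The relevant probability is 19446/26760 = 0.726682.
Expected number = 100 × 0.726682 = 73.

73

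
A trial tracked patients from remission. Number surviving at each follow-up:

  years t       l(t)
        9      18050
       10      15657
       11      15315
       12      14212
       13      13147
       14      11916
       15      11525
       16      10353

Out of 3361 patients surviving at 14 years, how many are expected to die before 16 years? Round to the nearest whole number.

441

The relevant probability is 1 − 10353/11916 = 0.131168.
Expected number = 3361 × 0.131168 = 441.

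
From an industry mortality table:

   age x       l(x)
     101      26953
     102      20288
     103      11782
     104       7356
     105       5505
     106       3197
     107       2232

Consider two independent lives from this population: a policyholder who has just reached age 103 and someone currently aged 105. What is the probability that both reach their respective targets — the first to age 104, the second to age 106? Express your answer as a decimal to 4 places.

p₁ = l(104)/l(103) = 7356/11782 = 0.624342; p₂ = l(106)/l(105) = 3197/5505 = 0.580745.
P(both) = p₁ × p₂ = 0.624342 × 0.580745 = 0.362583.

0.3626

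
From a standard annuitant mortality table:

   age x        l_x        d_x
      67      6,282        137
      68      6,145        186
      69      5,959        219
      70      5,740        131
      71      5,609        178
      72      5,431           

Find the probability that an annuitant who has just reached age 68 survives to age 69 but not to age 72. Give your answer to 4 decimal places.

0.0859

This is the probability of reaching 69 but not 72, conditional on being alive at 68: (l_69 − l_72) / l_68.
= (5,959 − 5,431) / 6,145 = 528 / 6,145 = 0.085924.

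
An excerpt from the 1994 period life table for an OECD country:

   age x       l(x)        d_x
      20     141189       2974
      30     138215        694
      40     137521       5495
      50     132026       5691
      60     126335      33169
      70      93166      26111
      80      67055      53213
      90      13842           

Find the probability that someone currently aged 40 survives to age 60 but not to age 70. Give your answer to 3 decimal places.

This is the probability of reaching 60 but not 70, conditional on being alive at 40: (l(60) − l(70)) / l(40).
= (126335 − 93166) / 137521 = 33169 / 137521 = 0.241192.

0.241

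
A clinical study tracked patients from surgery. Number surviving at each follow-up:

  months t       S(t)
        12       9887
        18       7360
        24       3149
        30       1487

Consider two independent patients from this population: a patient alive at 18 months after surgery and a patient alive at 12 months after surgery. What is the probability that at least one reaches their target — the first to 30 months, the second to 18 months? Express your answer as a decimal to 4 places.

p₁ = S(30)/S(18) = 1487/7360 = 0.202038; p₂ = S(18)/S(12) = 7360/9887 = 0.744412.
P(at least one) = 1 − (1−p₁)(1−p₂) = 1 − 0.797962 × 0.255588 = 0.796050.

0.7961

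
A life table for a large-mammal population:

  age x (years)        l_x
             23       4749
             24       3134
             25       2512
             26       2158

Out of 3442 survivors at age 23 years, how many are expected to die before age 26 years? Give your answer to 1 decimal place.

The relevant probability is 1 − 2158/4749 = 0.545589.
Expected number = 3442 × 0.545589 = 1877.9.

1877.9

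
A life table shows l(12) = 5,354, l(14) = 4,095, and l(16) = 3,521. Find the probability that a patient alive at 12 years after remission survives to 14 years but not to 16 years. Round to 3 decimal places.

0.107

This is the probability of reaching 14 but not 16, conditional on being alive at 12: (l(14) − l(16)) / l(12).
= (4,095 − 3,521) / 5,354 = 574 / 5,354 = 0.107210.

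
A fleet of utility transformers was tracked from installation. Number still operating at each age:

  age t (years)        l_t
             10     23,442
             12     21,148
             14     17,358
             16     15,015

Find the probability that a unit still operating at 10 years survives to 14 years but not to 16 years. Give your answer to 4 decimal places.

This is the probability of reaching 14 but not 16, conditional on being operational at 10: (l_14 − l_16) / l_10.
= (17,358 − 15,015) / 23,442 = 2,343 / 23,442 = 0.099949.

0.0999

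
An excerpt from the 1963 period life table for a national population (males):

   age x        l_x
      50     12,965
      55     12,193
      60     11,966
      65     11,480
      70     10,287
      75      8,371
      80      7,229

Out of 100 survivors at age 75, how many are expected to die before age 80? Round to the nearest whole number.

14

The relevant probability is 1 − 7,229/8,371 = 0.136423.
Expected number = 100 × 0.136423 = 14.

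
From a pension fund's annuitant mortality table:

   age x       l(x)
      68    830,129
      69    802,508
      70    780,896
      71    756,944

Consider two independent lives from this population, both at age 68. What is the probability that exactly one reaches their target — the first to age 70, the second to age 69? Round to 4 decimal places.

p₁ = l(70)/l(68) = 780,896/830,129 = 0.940692; p₂ = l(69)/l(68) = 802,508/830,129 = 0.966727.
P(exactly one) = p₁(1−p₂) + (1−p₁)p₂ = 0.031300 + 0.057335 = 0.088634.

0.0886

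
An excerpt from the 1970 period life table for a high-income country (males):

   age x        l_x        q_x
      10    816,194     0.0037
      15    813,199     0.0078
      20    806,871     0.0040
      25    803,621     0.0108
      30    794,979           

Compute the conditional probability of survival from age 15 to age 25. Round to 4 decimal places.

We want 10p15 = l_25/l_15.
The conditional survival probability is l_25/l_15 = 803,621/813,199 = 0.988222.

0.9882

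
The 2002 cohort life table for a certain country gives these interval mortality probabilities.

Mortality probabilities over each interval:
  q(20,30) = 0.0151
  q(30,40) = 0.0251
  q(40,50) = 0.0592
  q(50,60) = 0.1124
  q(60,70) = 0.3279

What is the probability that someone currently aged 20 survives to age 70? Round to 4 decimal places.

0.5389

Chaining the interval survival probabilities: (1 − 0.0151) × (1 − 0.0251) × (1 − 0.0592) × (1 − 0.1124) × (1 − 0.3279).
= 0.9849 × 0.9749 × 0.9408 × 0.8876 × 0.6721 = 0.538891.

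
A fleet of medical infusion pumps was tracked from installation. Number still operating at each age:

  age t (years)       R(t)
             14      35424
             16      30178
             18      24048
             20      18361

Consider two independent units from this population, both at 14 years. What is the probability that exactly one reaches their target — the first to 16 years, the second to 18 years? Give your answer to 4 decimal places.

p₁ = R(16)/R(14) = 30178/35424 = 0.851908; p₂ = R(18)/R(14) = 24048/35424 = 0.678862.
P(exactly one) = p₁(1−p₂) + (1−p₁)p₂ = 0.273580 + 0.100534 = 0.374114.

0.3741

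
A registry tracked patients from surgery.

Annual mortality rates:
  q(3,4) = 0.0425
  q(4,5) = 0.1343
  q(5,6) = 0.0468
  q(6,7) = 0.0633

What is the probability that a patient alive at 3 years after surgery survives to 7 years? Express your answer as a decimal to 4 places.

The overall survival probability is (1 − 0.0425) × (1 − 0.1343) × (1 − 0.0468) × (1 − 0.0633).
= 0.9575 × 0.8657 × 0.9532 × 0.9367 = 0.740101.

0.7401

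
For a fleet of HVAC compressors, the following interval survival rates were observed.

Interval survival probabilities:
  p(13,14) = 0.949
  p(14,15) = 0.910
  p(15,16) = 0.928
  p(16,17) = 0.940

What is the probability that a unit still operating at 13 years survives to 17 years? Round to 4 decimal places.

0.7533

Chaining the interval survival probabilities: 0.949 × 0.910 × 0.928 × 0.940.
= 0.753327.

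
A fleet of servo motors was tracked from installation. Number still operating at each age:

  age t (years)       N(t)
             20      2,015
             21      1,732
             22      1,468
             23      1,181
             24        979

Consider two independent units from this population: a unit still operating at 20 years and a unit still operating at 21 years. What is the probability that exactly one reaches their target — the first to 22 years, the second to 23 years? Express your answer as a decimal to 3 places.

p₁ = N(22)/N(20) = 1,468/2,015 = 0.728536; p₂ = N(23)/N(21) = 1,181/1,732 = 0.681871.
P(exactly one) = p₁(1−p₂) + (1−p₁)p₂ = 0.231768 + 0.185103 = 0.416872.

0.417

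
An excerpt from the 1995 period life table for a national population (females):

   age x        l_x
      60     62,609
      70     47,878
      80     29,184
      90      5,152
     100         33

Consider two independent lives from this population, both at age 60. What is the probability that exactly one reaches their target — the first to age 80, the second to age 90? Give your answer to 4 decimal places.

0.4717

p₁ = l_80/l_60 = 29,184/62,609 = 0.466131; p₂ = l_90/l_60 = 5,152/62,609 = 0.082288.
P(exactly one) = p₁(1−p₂) + (1−p₁)p₂ = 0.427774 + 0.043931 = 0.471705.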